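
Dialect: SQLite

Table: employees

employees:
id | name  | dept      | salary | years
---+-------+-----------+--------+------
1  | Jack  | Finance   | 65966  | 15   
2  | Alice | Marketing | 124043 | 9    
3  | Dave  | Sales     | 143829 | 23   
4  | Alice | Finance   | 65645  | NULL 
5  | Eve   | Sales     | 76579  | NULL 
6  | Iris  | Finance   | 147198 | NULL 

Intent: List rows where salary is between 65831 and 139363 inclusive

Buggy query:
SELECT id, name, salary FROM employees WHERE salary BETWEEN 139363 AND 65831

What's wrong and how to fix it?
Bug: BETWEEN expects the lower bound first; with 139363 AND 65831 the range is empty

Fix: Write BETWEEN 65831 AND 139363

Corrected query:
SELECT id, name, salary FROM employees WHERE salary BETWEEN 65831 AND 139363

Result:
id | name  | salary
---+-------+-------
1  | Jack  | 65966 
2  | Alice | 124043
5  | Eve   | 76579 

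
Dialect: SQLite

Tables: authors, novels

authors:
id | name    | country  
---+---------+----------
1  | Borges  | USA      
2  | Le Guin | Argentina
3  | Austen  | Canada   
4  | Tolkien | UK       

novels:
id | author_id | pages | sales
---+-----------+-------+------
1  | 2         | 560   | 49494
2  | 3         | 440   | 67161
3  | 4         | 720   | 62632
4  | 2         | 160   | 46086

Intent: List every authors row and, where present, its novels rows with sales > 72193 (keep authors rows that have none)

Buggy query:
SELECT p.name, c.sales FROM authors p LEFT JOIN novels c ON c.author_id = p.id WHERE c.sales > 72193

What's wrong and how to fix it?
Bug: A WHERE condition on the right-hand table after LEFT JOIN drops unmatched parents

Fix: Put 'c.sales > 72193' in the JOIN's ON clause instead of WHERE

Corrected query:
SELECT p.name, c.sales FROM authors p LEFT JOIN novels c ON c.author_id = p.id AND c.sales > 72193

Result:
name    | sales
--------+------
Borges  | NULL 
Le Guin | NULL 
Austen  | NULL 
Tolkien | NULL 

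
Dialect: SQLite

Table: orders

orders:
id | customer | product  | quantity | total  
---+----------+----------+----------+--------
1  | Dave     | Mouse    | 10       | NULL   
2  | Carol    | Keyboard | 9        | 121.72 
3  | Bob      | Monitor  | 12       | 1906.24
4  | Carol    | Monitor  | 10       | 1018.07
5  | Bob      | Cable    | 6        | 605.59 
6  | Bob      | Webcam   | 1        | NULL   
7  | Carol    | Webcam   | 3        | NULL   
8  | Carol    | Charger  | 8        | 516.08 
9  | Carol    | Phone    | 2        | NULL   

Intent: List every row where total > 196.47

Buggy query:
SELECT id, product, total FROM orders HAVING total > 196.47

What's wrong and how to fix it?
Bug: This is a non-aggregate query (no GROUP BY, no aggregates), so in SQLite the HAVING clause is invalid here; a row-level condition belongs in WHERE

Fix: Replace HAVING with WHERE since the condition applies to individual rows

Corrected query:
SELECT id, product, total FROM orders WHERE total > 196.47

Result:
id | product | total  
---+---------+--------
3  | Monitor | 1906.24
4  | Monitor | 1018.07
5  | Cable   | 605.59 
8  | Charger | 516.08 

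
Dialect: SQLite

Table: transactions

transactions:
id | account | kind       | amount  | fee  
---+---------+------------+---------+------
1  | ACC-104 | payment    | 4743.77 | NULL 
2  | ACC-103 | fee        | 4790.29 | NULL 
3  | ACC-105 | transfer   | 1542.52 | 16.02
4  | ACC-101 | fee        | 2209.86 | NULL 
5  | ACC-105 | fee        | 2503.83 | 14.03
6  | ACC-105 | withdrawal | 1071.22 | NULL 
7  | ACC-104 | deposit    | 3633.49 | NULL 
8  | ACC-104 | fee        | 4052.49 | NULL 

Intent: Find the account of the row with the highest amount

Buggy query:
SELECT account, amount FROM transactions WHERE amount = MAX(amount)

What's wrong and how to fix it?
Bug: MAX(amount) is an aggregate and cannot be used directly in WHERE

Fix: Wrap MAX in a scalar subquery so WHERE compares against a single value

Corrected query:
SELECT account, amount FROM transactions WHERE amount = (SELECT MAX(amount) FROM transactions)

Result:
account | amount 
--------+--------
ACC-103 | 4790.29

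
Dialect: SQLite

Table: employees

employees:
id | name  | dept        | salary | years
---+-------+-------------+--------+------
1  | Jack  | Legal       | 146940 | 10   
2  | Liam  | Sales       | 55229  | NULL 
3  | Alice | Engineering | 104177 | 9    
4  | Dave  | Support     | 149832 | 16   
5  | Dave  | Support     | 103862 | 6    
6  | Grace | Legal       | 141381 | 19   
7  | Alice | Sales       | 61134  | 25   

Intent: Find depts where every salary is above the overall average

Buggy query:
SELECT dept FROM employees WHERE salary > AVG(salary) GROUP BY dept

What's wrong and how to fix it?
Bug: AVG() is an aggregate; it can't sit directly in WHERE

Fix: Compute the overall average in a scalar subquery and compare each group's MIN against it in HAVING

Corrected query:
SELECT dept FROM employees GROUP BY dept HAVING MIN(salary) > (SELECT AVG(salary) FROM employees)

Result:
dept 
-----
Legal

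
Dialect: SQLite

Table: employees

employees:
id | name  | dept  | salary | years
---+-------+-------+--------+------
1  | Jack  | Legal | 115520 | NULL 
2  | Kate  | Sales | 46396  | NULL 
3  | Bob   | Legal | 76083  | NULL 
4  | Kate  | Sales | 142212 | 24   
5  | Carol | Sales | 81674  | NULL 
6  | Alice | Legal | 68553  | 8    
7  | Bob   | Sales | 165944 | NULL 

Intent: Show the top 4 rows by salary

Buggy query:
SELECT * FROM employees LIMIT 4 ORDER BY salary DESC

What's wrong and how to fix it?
Bug: LIMIT must come after ORDER BY

Fix: Swap the clauses: ORDER BY first, then LIMIT

Corrected query:
SELECT * FROM employees ORDER BY salary DESC LIMIT 4

Result:
id | name  | dept  | salary | years
---+-------+-------+--------+------
7  | Bob   | Sales | 165944 | NULL 
4  | Kate  | Sales | 142212 | 24   
1  | Jack  | Legal | 115520 | NULL 
5  | Carol | Sales | 81674  | NULL 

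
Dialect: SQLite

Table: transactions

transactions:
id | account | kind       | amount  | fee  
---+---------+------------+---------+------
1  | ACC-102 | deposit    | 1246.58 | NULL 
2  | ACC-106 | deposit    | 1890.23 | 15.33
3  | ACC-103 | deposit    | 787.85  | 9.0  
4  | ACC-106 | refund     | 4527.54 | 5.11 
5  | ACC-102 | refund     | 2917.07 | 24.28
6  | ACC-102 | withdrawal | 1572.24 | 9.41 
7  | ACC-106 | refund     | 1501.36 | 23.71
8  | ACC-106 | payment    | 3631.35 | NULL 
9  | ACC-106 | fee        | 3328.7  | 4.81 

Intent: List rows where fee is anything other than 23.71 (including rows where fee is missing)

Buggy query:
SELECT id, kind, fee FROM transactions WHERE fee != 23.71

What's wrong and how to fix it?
Bug: Inequality against NULL is unknown, not true; rows with NULL are dropped

Fix: Add an explicit OR fee IS NULL to include the missing-value rows

Corrected query:
SELECT id, kind, fee FROM transactions WHERE fee != 23.71 OR fee IS NULL

Result:
id | kind       | fee  
---+------------+------
1  | deposit    | NULL 
2  | deposit    | 15.33
3  | deposit    | 9    
4  | refund     | 5.11 
5  | refund     | 24.28
6  | withdrawal | 9.41 
8  | payment    | NULL 
9  | fee        | 4.81 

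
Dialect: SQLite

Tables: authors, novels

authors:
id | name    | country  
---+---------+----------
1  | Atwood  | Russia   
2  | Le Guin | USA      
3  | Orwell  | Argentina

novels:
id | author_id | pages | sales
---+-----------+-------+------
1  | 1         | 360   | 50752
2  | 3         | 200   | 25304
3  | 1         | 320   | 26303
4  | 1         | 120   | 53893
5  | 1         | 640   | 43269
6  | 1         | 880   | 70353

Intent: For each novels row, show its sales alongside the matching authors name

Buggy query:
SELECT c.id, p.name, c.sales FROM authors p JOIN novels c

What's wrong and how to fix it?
Bug: Missing join condition: each novels row is matched to all authors rows instead of just its own

Fix: Specify the join condition linking the foreign key to the parent id

Corrected query:
SELECT c.id, p.name, c.sales FROM authors p JOIN novels c ON c.author_id = p.id

Result:
id | name   | sales
---+--------+------
1  | Atwood | 50752
2  | Orwell | 25304
3  | Atwood | 26303
4  | Atwood | 53893
5  | Atwood | 43269
6  | Atwood | 70353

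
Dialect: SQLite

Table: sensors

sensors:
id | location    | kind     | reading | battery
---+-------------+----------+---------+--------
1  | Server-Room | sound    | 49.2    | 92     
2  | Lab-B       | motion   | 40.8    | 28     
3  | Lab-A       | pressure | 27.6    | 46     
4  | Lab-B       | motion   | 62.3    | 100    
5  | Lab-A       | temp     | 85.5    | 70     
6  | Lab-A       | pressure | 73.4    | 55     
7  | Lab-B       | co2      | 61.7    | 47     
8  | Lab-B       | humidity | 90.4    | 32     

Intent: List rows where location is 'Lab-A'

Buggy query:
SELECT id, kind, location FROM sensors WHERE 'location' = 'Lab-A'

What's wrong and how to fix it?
Bug: 'location' in single quotes is a string literal, not the column; the comparison is literal-vs-literal and never true

Fix: Reference the column as location without single quotes

Corrected query:
SELECT id, kind, location FROM sensors WHERE location = 'Lab-A'

Result:
id | kind     | location
---+----------+---------
3  | pressure | Lab-A   
5  | temp     | Lab-A   
6  | pressure | Lab-A   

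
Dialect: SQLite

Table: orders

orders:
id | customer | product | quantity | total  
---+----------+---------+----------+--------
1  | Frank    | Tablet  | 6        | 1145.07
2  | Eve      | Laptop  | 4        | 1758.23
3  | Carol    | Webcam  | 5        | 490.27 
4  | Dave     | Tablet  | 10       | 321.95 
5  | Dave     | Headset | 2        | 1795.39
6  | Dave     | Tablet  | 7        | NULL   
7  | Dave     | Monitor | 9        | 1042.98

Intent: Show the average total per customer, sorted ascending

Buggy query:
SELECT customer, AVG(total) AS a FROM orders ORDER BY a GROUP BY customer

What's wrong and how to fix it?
Bug: ORDER BY appears before GROUP BY; SQL clause order requires GROUP BY first

Fix: Move ORDER BY to the end, after GROUP BY

Corrected query:
SELECT customer, AVG(total) AS a FROM orders GROUP BY customer ORDER BY a

Result:
customer | a      
---------+--------
Carol    | 490.27 
Dave     | 1053.44
Frank    | 1145.07
Eve      | 1758.23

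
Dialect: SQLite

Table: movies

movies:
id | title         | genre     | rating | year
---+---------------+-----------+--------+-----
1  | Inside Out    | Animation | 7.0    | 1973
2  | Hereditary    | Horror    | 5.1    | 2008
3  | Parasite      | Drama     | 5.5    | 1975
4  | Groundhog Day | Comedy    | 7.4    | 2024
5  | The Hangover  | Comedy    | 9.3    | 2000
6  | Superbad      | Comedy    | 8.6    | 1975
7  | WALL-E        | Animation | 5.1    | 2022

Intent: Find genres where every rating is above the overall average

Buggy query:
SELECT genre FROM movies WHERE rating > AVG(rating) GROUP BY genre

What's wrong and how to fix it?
Bug: WHERE evaluates per row before aggregation, so AVG() is unavailable

Fix: Use a subquery for AVG and a HAVING MIN(...) filter so the condition holds for every row in the group

Corrected query:
SELECT genre FROM movies GROUP BY genre HAVING MIN(rating) > (SELECT AVG(rating) FROM movies)

Result:
genre 
------
Comedy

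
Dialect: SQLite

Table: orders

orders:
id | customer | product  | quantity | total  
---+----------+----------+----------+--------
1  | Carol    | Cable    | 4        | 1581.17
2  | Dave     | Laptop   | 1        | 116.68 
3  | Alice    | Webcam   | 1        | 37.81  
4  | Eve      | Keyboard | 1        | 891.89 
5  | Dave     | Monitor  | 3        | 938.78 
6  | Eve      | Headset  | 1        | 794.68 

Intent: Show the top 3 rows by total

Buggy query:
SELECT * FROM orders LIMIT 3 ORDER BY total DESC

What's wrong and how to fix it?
Bug: ORDER BY cannot follow LIMIT; LIMIT is the final clause

Fix: Sort with ORDER BY, then apply LIMIT

Corrected query:
SELECT * FROM orders ORDER BY total DESC LIMIT 3

Result:
id | customer | product  | quantity | total  
---+----------+----------+----------+--------
1  | Carol    | Cable    | 4        | 1581.17
5  | Dave     | Monitor  | 3        | 938.78 
4  | Eve      | Keyboard | 1        | 891.89 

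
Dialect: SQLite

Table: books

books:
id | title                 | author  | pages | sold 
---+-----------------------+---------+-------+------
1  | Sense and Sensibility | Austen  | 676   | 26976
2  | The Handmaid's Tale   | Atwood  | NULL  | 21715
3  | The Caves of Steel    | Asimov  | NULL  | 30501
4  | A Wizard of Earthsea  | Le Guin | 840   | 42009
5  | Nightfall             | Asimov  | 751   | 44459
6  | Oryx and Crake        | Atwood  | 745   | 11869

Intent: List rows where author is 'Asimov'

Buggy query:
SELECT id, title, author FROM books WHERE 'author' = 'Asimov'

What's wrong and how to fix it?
Bug: 'author' in single quotes is a string literal, not the column; the comparison is literal-vs-literal and never true

Fix: Reference the column as author without single quotes

Corrected query:
SELECT id, title, author FROM books WHERE author = 'Asimov'

Result:
id | title              | author
---+--------------------+-------
3  | The Caves of Steel | Asimov
5  | Nightfall          | Asimov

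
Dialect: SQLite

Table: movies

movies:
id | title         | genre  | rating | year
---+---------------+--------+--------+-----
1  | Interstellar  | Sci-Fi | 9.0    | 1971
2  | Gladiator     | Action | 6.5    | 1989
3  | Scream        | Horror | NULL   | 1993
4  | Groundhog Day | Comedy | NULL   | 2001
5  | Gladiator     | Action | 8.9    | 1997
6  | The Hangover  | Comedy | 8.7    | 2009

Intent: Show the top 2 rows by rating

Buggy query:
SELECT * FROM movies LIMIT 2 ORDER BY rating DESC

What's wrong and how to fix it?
Bug: LIMIT must come after ORDER BY

Fix: Swap the clauses: ORDER BY first, then LIMIT

Corrected query:
SELECT * FROM movies ORDER BY rating DESC LIMIT 2

Result:
id | title        | genre  | rating | year
---+--------------+--------+--------+-----
1  | Interstellar | Sci-Fi | 9      | 1971
5  | Gladiator    | Action | 8.9    | 1997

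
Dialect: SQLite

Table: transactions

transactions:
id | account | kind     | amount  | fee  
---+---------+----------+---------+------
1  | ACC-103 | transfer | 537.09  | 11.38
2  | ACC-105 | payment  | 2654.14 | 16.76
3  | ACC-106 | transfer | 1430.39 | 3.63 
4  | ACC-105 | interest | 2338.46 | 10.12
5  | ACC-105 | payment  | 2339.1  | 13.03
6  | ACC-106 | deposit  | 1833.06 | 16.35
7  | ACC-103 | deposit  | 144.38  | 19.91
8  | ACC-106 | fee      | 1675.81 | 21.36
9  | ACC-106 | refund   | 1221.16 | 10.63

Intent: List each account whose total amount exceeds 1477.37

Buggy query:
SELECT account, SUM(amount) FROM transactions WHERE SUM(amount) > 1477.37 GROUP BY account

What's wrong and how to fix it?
Bug: WHERE runs before GROUP BY, so aggregates aren't available there

Fix: Use HAVING (which filters groups after aggregation) instead of WHERE

Corrected query:
SELECT account, SUM(amount) FROM transactions GROUP BY account HAVING SUM(amount) > 1477.37

Result:
account | SUM(amount)
--------+------------
ACC-105 | 7331.7     
ACC-106 | 6160.42    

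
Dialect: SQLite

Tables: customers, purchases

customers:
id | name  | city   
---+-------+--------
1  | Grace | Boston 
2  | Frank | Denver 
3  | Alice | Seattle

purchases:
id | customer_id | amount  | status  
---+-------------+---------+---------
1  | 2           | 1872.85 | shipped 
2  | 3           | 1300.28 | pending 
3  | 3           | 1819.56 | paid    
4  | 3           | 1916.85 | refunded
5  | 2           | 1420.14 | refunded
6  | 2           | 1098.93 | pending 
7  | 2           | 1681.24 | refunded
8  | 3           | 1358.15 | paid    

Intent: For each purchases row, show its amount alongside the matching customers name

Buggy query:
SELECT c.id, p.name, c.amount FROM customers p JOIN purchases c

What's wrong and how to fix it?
Bug: Missing join condition: each purchases row is matched to all customers rows instead of just its own

Fix: Add ON c.customer_id = p.id to the JOIN

Corrected query:
SELECT c.id, p.name, c.amount FROM customers p JOIN purchases c ON c.customer_id = p.id

Result:
id | name  | amount 
---+-------+--------
1  | Frank | 1872.85
2  | Alice | 1300.28
3  | Alice | 1819.56
4  | Alice | 1916.85
5  | Frank | 1420.14
6  | Frank | 1098.93
7  | Frank | 1681.24
8  | Alice | 1358.15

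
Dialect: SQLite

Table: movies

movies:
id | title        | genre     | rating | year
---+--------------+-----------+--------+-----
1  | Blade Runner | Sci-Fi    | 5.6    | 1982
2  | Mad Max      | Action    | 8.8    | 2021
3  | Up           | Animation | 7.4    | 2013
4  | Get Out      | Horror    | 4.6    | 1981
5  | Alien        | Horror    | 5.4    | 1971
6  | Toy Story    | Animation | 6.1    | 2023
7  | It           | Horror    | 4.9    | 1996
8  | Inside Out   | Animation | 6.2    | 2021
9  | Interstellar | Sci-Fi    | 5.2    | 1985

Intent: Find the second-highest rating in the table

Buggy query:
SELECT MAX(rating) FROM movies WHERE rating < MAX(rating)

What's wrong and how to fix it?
Bug: MAX(rating) on the right of the comparison is an aggregate-in-WHERE error

Fix: Compute the overall MAX in a subquery, then take MAX of rows below it

Corrected query:
SELECT MAX(rating) FROM movies WHERE rating < (SELECT MAX(rating) FROM movies)

Result:
MAX(rating)
-----------
7.4        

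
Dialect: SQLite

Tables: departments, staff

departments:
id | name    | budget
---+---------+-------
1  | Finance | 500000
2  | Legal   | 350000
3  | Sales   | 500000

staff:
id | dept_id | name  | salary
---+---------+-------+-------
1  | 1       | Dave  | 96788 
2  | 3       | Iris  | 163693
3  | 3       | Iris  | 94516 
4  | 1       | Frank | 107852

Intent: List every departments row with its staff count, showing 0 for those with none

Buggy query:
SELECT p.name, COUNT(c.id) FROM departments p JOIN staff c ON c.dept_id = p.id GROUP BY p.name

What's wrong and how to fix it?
Bug: An inner join excludes parents with zero children

Fix: Use LEFT JOIN so parents without children still appear (COUNT(c.id) gives 0)

Corrected query:
SELECT p.name, COUNT(c.id) FROM departments p LEFT JOIN staff c ON c.dept_id = p.id GROUP BY p.name

Result:
name    | COUNT(c.id)
--------+------------
Finance | 2          
Legal   | 0          
Sales   | 2          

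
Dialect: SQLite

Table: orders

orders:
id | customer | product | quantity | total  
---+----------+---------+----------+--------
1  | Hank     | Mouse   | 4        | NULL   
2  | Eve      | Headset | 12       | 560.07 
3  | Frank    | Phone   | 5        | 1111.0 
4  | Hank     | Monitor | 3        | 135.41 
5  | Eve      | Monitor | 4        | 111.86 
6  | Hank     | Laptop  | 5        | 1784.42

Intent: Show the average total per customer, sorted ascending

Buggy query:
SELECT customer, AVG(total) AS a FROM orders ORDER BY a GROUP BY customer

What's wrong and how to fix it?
Bug: GROUP BY must precede ORDER BY

Fix: Move ORDER BY to the end, after GROUP BY

Corrected query:
SELECT customer, AVG(total) AS a FROM orders GROUP BY customer ORDER BY a

Result:
customer | a      
---------+--------
Eve      | 335.965
Hank     | 959.915
Frank    | 1111   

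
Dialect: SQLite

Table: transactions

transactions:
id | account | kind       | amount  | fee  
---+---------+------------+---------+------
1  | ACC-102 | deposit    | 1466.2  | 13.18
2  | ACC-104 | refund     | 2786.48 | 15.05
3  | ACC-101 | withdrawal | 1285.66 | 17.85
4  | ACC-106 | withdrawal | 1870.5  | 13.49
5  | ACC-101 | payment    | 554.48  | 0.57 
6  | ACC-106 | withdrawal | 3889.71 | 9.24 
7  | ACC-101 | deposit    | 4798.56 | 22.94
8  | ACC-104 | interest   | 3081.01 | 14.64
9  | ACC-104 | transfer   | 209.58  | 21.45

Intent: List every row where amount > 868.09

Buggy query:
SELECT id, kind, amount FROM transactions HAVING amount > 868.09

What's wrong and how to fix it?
Bug: This is a non-aggregate query (no GROUP BY, no aggregates), so in SQLite the HAVING clause is invalid here; a row-level condition belongs in WHERE

Fix: Use WHERE for row-level filtering

Corrected query:
SELECT id, kind, amount FROM transactions WHERE amount > 868.09

Result:
id | kind       | amount 
---+------------+--------
1  | deposit    | 1466.2 
2  | refund     | 2786.48
3  | withdrawal | 1285.66
4  | withdrawal | 1870.5 
6  | withdrawal | 3889.71
7  | deposit    | 4798.56
8  | interest   | 3081.01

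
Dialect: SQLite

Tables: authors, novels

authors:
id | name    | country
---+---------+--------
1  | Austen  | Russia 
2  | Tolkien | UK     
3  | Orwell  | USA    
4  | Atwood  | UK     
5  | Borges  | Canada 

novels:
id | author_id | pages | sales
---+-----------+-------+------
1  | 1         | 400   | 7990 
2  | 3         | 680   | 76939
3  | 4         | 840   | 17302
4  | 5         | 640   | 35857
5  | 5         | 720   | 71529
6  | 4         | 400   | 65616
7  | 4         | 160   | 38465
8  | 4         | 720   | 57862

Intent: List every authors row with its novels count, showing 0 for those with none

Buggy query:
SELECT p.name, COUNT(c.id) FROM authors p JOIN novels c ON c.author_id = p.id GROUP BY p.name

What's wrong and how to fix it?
Bug: An inner join excludes parents with zero children

Fix: Switch to LEFT JOIN to retain unmatched parent rows

Corrected query:
SELECT p.name, COUNT(c.id) FROM authors p LEFT JOIN novels c ON c.author_id = p.id GROUP BY p.name

Result:
name    | COUNT(c.id)
--------+------------
Atwood  | 4          
Austen  | 1          
Borges  | 2          
Orwell  | 1          
Tolkien | 0          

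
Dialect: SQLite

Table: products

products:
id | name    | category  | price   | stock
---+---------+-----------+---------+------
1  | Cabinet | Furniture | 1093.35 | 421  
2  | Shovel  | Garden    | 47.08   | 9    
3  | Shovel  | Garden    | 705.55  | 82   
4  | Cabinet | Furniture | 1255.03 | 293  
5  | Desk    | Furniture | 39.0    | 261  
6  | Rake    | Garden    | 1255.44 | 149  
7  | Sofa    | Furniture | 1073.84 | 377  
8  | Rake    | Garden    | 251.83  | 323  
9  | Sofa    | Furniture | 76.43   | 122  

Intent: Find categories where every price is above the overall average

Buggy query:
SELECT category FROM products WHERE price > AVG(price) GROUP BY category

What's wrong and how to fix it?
Bug: AVG() is an aggregate; it can't sit directly in WHERE

Fix: Use a subquery for AVG and a HAVING MIN(...) filter so the condition holds for every row in the group

Corrected query:
SELECT category FROM products GROUP BY category HAVING MIN(price) > (SELECT AVG(price) FROM products)

Result:
(no rows)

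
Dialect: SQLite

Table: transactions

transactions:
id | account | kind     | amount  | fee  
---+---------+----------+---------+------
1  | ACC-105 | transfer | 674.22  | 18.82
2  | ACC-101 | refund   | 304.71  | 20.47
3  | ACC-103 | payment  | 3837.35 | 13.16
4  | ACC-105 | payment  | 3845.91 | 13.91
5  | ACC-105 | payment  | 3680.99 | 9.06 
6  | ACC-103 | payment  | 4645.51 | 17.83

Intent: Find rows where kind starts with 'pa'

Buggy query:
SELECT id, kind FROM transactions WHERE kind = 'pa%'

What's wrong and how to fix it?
Bug: '=' compares the literal string including the % character; pattern matching needs LIKE

Fix: Use LIKE for wildcard pattern matching

Corrected query:
SELECT id, kind FROM transactions WHERE kind LIKE 'pa%'

Result:
id | kind   
---+--------
3  | payment
4  | payment
5  | payment
6  | payment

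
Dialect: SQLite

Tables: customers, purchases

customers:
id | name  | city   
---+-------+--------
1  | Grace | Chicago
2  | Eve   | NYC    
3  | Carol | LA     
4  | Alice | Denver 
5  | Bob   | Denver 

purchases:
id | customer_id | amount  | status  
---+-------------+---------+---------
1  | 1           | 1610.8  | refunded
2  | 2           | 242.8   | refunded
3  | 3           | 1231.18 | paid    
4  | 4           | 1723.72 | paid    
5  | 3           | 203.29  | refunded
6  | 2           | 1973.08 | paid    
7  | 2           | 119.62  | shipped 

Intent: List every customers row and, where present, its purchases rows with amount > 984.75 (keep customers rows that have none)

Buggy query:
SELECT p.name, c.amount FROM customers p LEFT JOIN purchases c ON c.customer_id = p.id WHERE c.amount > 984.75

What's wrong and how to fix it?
Bug: Filtering c.amount in WHERE discards the NULL rows produced by LEFT JOIN, turning it into an inner join

Fix: Put 'c.amount > 984.75' in the JOIN's ON clause instead of WHERE

Corrected query:
SELECT p.name, c.amount FROM customers p LEFT JOIN purchases c ON c.customer_id = p.id AND c.amount > 984.75

Result:
name  | amount 
------+--------
Grace | 1610.8 
Eve   | 1973.08
Carol | 1231.18
Alice | 1723.72
Bob   | NULL   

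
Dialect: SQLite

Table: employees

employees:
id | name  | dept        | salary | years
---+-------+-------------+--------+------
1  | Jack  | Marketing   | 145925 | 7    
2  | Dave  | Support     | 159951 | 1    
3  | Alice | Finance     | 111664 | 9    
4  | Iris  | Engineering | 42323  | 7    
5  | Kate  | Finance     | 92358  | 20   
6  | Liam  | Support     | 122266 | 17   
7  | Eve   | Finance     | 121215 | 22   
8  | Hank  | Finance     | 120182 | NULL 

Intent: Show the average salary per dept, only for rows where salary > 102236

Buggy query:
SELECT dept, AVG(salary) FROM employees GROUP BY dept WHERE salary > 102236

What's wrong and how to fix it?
Bug: WHERE cannot follow GROUP BY

Fix: Move the WHERE clause before GROUP BY

Corrected query:
SELECT dept, AVG(salary) FROM employees WHERE salary > 102236 GROUP BY dept

Result:
dept      | AVG(salary)
----------+------------
Finance   | 117687     
Marketing | 145925     
Support   | 141108.5   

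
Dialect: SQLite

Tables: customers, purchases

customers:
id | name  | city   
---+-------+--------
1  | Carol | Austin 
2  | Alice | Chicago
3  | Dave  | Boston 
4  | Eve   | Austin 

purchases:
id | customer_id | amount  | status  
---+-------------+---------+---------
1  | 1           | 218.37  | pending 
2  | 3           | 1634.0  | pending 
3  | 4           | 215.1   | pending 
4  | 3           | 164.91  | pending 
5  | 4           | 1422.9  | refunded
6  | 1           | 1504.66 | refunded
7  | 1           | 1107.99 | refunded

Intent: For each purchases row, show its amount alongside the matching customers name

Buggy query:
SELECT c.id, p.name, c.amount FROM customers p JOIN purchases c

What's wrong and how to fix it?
Bug: Missing join condition: each purchases row is matched to all customers rows instead of just its own

Fix: Add ON c.customer_id = p.id to the JOIN

Corrected query:
SELECT c.id, p.name, c.amount FROM customers p JOIN purchases c ON c.customer_id = p.id

Result:
id | name  | amount 
---+-------+--------
1  | Carol | 218.37 
2  | Dave  | 1634   
3  | Eve   | 215.1  
4  | Dave  | 164.91 
5  | Eve   | 1422.9 
6  | Carol | 1504.66
7  | Carol | 1107.99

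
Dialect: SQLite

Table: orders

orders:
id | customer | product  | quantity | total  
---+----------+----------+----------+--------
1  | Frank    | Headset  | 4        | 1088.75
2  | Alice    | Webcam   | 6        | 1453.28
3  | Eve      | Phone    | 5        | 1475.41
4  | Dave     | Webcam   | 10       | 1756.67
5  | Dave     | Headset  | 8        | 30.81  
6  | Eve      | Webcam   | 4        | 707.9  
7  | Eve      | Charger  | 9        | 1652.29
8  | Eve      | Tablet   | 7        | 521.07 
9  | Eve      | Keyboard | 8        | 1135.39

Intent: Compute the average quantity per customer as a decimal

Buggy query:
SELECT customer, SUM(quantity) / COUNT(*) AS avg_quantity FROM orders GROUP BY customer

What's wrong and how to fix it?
Bug: SUM(quantity) and COUNT(*) are both integers; the division truncates the fractional part

Fix: Cast one side to REAL so the division keeps the fractional part

Corrected query:
SELECT customer, SUM(quantity) * 1.0 / COUNT(*) AS avg_quantity FROM orders GROUP BY customer

Result:
customer | avg_quantity
---------+-------------
Alice    | 6           
Dave     | 9           
Eve      | 6.6         
Frank    | 4           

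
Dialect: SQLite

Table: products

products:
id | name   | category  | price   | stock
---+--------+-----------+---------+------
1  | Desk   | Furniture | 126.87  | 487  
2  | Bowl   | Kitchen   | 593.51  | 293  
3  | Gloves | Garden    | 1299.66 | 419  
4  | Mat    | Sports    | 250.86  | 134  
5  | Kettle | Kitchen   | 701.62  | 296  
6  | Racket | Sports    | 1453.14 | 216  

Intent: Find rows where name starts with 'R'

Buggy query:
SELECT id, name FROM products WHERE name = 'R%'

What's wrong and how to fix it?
Bug: '=' compares the literal string including the % character; pattern matching needs LIKE

Fix: Replace '=' with LIKE so 'R%' is treated as a pattern

Corrected query:
SELECT id, name FROM products WHERE name LIKE 'R%'

Result:
id | name  
---+-------
6  | Racket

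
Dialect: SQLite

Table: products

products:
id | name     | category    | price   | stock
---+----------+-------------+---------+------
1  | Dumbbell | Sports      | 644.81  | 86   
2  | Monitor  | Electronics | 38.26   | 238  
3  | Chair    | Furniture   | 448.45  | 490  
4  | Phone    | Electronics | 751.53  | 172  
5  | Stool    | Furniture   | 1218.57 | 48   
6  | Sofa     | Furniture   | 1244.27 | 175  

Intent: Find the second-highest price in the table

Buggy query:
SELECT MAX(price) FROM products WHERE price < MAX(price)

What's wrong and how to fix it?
Bug: MAX(price) on the right of the comparison is an aggregate-in-WHERE error

Fix: Compute the overall MAX in a subquery, then take MAX of rows below it

Corrected query:
SELECT MAX(price) FROM products WHERE price < (SELECT MAX(price) FROM products)

Result:
MAX(price)
----------
1218.57   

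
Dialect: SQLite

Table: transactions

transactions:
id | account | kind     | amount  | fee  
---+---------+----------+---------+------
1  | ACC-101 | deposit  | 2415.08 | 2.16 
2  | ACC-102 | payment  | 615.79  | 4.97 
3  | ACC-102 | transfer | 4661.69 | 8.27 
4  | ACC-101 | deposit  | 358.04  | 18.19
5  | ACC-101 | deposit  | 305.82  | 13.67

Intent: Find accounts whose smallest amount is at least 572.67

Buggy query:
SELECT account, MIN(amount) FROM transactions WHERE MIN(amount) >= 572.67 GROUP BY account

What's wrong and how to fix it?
Bug: MIN() in WHERE is a misuse of aggregate

Fix: Replace WHERE with HAVING after the GROUP BY

Corrected query:
SELECT account, MIN(amount) FROM transactions GROUP BY account HAVING MIN(amount) >= 572.67

Result:
account | MIN(amount)
--------+------------
ACC-102 | 615.79     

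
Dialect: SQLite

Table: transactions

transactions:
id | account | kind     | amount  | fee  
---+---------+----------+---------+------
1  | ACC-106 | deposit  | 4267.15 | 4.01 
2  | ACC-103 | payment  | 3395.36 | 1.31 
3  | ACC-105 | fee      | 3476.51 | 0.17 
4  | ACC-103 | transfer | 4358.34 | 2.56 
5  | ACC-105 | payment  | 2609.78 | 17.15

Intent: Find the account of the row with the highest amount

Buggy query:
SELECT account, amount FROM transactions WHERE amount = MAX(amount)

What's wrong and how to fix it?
Bug: WHERE is evaluated per row; an aggregate over the whole table isn't defined there

Fix: Use a subquery: WHERE amount = (SELECT MAX(amount) FROM transactions)

Corrected query:
SELECT account, amount FROM transactions WHERE amount = (SELECT MAX(amount) FROM transactions)

Result:
account | amount 
--------+--------
ACC-103 | 4358.34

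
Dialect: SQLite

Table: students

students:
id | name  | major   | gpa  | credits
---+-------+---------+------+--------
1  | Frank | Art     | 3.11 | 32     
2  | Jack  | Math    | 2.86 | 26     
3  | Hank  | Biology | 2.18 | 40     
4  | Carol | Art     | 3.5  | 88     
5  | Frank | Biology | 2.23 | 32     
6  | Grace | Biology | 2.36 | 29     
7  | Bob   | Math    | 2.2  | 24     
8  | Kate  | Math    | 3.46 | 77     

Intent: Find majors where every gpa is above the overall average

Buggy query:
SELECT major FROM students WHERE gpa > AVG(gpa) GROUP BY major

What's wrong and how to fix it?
Bug: AVG() is an aggregate; it can't sit directly in WHERE

Fix: Use a subquery for AVG and a HAVING MIN(...) filter so the condition holds for every row in the group

Corrected query:
SELECT major FROM students GROUP BY major HAVING MIN(gpa) > (SELECT AVG(gpa) FROM students)

Result:
major
-----
Art  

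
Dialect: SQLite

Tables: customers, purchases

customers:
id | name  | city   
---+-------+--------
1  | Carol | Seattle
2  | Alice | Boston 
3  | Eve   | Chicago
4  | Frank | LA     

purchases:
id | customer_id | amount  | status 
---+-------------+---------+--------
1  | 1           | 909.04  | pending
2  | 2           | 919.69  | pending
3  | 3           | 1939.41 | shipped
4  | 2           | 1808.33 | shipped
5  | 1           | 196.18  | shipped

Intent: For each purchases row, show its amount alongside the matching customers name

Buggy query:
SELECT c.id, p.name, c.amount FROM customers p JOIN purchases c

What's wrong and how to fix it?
Bug: Missing join condition: each purchases row is matched to all customers rows instead of just its own

Fix: Add ON c.customer_id = p.id to the JOIN

Corrected query:
SELECT c.id, p.name, c.amount FROM customers p JOIN purchases c ON c.customer_id = p.id

Result:
id | name  | amount 
---+-------+--------
1  | Carol | 909.04 
2  | Alice | 919.69 
3  | Eve   | 1939.41
4  | Alice | 1808.33
5  | Carol | 196.18 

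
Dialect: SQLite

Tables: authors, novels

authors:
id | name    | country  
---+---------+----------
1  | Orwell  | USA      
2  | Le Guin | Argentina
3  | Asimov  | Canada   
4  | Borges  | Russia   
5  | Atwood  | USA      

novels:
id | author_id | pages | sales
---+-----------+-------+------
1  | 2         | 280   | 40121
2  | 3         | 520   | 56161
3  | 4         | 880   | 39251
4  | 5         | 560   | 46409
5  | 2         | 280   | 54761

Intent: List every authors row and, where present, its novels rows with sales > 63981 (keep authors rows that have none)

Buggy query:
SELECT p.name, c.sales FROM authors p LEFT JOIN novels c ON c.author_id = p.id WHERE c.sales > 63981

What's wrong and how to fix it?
Bug: A WHERE condition on the right-hand table after LEFT JOIN drops unmatched parents

Fix: Put 'c.sales > 63981' in the JOIN's ON clause instead of WHERE

Corrected query:
SELECT p.name, c.sales FROM authors p LEFT JOIN novels c ON c.author_id = p.id AND c.sales > 63981

Result:
name    | sales
--------+------
Orwell  | NULL 
Le Guin | NULL 
Asimov  | NULL 
Borges  | NULL 
Atwood  | NULL 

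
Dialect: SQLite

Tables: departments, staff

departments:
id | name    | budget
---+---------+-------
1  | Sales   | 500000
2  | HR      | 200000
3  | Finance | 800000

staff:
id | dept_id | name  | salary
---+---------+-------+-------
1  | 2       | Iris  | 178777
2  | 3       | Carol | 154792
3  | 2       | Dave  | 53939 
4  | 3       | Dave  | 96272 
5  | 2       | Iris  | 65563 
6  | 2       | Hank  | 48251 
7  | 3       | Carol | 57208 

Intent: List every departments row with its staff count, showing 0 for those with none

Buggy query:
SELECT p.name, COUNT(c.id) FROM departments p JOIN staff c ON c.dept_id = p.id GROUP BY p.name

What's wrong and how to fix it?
Bug: An inner join excludes parents with zero children

Fix: Use LEFT JOIN so parents without children still appear (COUNT(c.id) gives 0)

Corrected query:
SELECT p.name, COUNT(c.id) FROM departments p LEFT JOIN staff c ON c.dept_id = p.id GROUP BY p.name

Result:
name    | COUNT(c.id)
--------+------------
Finance | 3          
HR      | 4          
Sales   | 0          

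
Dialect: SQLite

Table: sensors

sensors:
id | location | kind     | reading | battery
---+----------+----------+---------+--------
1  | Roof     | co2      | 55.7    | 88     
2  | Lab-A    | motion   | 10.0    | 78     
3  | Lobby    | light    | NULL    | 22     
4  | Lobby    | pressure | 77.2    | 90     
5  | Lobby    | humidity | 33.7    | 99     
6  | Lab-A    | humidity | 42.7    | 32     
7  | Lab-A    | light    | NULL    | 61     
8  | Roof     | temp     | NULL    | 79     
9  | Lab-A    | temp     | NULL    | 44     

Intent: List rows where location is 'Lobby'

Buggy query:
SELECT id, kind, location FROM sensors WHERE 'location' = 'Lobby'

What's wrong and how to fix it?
Bug: Single quotes denote string literals in SQL; the column name is being compared as a constant string

Fix: Remove the quotes around the column name (or use double quotes for an identifier)

Corrected query:
SELECT id, kind, location FROM sensors WHERE location = 'Lobby'

Result:
id | kind     | location
---+----------+---------
3  | light    | Lobby   
4  | pressure | Lobby   
5  | humidity | Lobby   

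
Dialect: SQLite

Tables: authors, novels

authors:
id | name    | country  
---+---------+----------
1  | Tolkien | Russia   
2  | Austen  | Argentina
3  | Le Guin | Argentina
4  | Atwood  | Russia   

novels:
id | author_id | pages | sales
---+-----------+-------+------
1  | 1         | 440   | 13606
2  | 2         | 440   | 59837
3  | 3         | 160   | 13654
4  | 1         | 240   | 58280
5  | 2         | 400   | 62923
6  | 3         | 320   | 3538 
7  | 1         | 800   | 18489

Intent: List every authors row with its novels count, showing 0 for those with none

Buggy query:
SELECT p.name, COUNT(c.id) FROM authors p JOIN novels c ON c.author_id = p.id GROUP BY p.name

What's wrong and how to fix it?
Bug: An inner join excludes parents with zero children

Fix: Switch to LEFT JOIN to retain unmatched parent rows

Corrected query:
SELECT p.name, COUNT(c.id) FROM authors p LEFT JOIN novels c ON c.author_id = p.id GROUP BY p.name

Result:
name    | COUNT(c.id)
--------+------------
Atwood  | 0          
Austen  | 2          
Le Guin | 2          
Tolkien | 3          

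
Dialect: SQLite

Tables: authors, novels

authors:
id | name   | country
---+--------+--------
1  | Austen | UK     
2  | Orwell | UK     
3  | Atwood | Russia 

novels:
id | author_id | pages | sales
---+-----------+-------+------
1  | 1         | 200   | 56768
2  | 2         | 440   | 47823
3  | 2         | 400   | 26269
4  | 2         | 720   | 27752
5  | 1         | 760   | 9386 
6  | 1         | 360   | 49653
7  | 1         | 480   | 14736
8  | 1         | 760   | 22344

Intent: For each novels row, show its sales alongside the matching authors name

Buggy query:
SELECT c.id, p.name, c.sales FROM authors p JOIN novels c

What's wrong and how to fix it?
Bug: JOIN with no ON clause produces a cartesian product; every novels row pairs with every authors row

Fix: Add ON c.author_id = p.id to the JOIN

Corrected query:
SELECT c.id, p.name, c.sales FROM authors p JOIN novels c ON c.author_id = p.id

Result:
id | name   | sales
---+--------+------
1  | Austen | 56768
2  | Orwell | 47823
3  | Orwell | 26269
4  | Orwell | 27752
5  | Austen | 9386 
6  | Austen | 49653
7  | Austen | 14736
8  | Austen | 22344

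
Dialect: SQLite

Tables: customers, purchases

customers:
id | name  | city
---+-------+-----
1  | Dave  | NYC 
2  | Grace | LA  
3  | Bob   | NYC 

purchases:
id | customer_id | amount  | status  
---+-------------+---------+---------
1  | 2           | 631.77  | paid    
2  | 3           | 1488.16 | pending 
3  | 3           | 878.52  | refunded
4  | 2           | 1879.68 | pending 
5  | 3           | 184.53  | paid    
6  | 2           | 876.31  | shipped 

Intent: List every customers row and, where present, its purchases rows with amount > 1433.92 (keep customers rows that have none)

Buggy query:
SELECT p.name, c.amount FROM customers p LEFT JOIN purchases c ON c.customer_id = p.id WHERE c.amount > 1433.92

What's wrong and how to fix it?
Bug: Filtering c.amount in WHERE discards the NULL rows produced by LEFT JOIN, turning it into an inner join

Fix: Move the right-table condition into the ON clause so unmatched parents are kept

Corrected query:
SELECT p.name, c.amount FROM customers p LEFT JOIN purchases c ON c.customer_id = p.id AND c.amount > 1433.92

Result:
name  | amount 
------+--------
Dave  | NULL   
Grace | 1879.68
Bob   | 1488.16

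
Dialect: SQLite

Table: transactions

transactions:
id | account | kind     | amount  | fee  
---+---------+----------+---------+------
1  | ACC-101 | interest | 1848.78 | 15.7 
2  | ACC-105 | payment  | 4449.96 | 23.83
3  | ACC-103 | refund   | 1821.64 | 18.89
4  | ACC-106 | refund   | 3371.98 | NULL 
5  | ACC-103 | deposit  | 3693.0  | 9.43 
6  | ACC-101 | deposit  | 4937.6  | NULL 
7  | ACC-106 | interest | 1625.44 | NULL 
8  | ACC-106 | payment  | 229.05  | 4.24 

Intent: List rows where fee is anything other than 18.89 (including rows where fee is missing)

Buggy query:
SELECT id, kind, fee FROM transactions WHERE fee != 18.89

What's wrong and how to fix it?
Bug: Inequality against NULL is unknown, not true; rows with NULL are dropped

Fix: Handle NULL separately with IS NULL alongside the inequality

Corrected query:
SELECT id, kind, fee FROM transactions WHERE fee != 18.89 OR fee IS NULL

Result:
id | kind     | fee  
---+----------+------
1  | interest | 15.7 
2  | payment  | 23.83
4  | refund   | NULL 
5  | deposit  | 9.43 
6  | deposit  | NULL 
7  | interest | NULL 
8  | payment  | 4.24 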